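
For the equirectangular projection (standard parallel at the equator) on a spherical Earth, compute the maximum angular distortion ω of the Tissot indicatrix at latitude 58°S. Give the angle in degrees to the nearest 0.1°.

35.8°

In the plate carrée (x = Rλ, y = Rφ), meridians are true-scale (h = 1) and parallels are stretched by k = sec φ.
At 58°: h = 1.000, k = 1.887; principal scales a = 1.887, b = 1.000.
sin(ω/2) = (a − b)/(a + b) = 0.8871/2.887 = 0.3073, so ω = 2 arcsin(0.3073) ≈ 35.8°.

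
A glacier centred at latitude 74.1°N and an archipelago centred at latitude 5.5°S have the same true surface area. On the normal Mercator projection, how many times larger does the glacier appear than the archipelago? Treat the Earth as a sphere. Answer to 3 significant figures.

On Mercator, area is exaggerated by sec²φ = 1/cos²φ.
At 74.1°: sec²(74.1°) = 1/0.2740² = 13.32.
At 5.5°: sec²(5.5°) = 1/0.9954² = 1.009.
Ratio = 13.32/1.009 = cos²(5.5°)/cos²(74.1°) ≈ 13.2.

13.2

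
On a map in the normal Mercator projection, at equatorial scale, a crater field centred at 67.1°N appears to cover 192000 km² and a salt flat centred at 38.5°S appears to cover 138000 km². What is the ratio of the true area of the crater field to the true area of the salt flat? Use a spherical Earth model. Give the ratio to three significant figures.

On Mercator the areal scale is sec²φ, so true area = apparent × cos²φ.
True area of crater field: 192000 × cos²(67.1°) = 192000 × 0.1514 = 29070 km².
True area of salt flat: 138000 × cos²(38.5°) = 138000 × 0.6125 = 84520 km².
Ratio = 29070 / 84520 ≈ 0.344.

0.344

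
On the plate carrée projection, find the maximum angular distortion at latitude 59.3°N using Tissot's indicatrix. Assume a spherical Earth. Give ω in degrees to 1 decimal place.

For the equirectangular projection with φ₀ = 0 (plate carrée), h = 1 along meridians and k = sec φ along parallels.
At 59.3°: h = 1.000, k = 1.959; principal scales a = 1.959, b = 1.000.
sin(ω/2) = (a − b)/(a + b) = 0.9587/2.959 = 0.3240, so ω = 2 arcsin(0.3240) ≈ 37.8°.

37.8°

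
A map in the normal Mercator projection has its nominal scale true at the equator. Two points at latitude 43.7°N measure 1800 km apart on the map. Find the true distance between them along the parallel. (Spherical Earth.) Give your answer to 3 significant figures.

1300 km

The Mercator projection is conformal; its linear scale factor is the same in every direction and equals sec φ = 1/cos φ.
Along the parallel at 43.7°, map distances are exaggerated by k = sec 43.7° = 1.383.
True distance = 1800 / 1.383 = 1800 × cos 43.7° ≈ 1300 km.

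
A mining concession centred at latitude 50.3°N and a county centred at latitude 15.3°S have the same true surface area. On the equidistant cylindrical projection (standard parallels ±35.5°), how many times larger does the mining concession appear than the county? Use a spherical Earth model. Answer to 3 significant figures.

1.51

In the equirectangular projection with standard parallel φ₀ = 35.5° (x = Rλ cos φ₀, y = Rφ), meridians are true-scale (h = 1) and the parallel scale is k = cos φ₀ / cos φ.
Areal scale at 50.3°: h·k = 1.000 × 1.275 = 1.275.
Areal scale at 15.3°: h·k = 1.000 × 0.8440 = 0.8440.
Ratio = 1.275/0.8440 ≈ 1.51.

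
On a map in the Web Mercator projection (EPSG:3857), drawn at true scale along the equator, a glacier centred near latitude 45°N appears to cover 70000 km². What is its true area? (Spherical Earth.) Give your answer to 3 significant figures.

35000 km²

For Mercator, h = k = sec φ (a conformal cylindrical projection has a single point scale, 1/cos φ).
Areal scale = k² = sec²φ = 1/cos²(45°) = 1/0.7071² = 2.000.
True area = apparent / (areal scale) = 70000 / 2.000 ≈ 35000 km².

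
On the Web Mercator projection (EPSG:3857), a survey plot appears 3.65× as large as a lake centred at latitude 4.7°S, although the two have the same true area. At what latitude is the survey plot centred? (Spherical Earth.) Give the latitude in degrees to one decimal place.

On Mercator, (apparent₁)/(apparent₂) = sec²φ₁ / sec²φ₂ when true areas are equal.
cos²φ₂ / cos²φ₁ = 3.65  ⇒  cos φ₁ = cos 4.7° / √3.65 = 0.9966/1.910 = 0.5217.
φ₁ = arccos(0.5217) ≈ 58.6°.

58.6°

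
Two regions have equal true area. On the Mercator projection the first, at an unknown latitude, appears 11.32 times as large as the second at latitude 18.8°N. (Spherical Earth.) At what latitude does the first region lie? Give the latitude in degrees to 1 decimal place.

73.7°

For equal true areas on Mercator, apparent areas scale as sec²φ, so the ratio is cos²φ₂ / cos²φ₁.
cos²φ₂ / cos²φ₁ = 11.32  ⇒  cos φ₁ = cos 18.8° / √11.32 = 0.9466/3.365 = 0.2814.
φ₁ = arccos(0.2814) ≈ 73.7°.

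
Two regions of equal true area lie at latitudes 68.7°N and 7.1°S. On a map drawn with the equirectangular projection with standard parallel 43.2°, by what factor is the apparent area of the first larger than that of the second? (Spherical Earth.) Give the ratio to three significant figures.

The equidistant cylindrical projection with φ₀ = 43.2° has h = 1 (meridians true) and k = cos φ₀ / cos φ along parallels.
Areal scale at 68.7°: h·k = 1.000 × 2.007 = 2.007.
Areal scale at 7.1°: h·k = 1.000 × 0.7346 = 0.7346.
Ratio = 2.007/0.7346 ≈ 2.73.

2.73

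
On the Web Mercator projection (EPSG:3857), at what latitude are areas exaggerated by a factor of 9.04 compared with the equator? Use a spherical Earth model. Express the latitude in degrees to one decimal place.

70.6°

Mercator areal scale is sec²φ.
sec²φ = 9.04  ⇒  cos²φ = 0.1106  ⇒  cos φ = 0.3326.
φ = arccos(0.3326) ≈ 70.6°.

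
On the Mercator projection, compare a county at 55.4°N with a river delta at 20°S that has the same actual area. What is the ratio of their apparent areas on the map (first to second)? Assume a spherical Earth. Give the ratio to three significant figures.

2.74

Mercator areal scale is sec²φ.
At 55.4°: sec²(55.4°) = 1/0.5678² = 3.101.
At 20°: sec²(20°) = 1/0.9397² = 1.132.
Ratio = 3.101/1.132 = cos²(20°)/cos²(55.4°) ≈ 2.74.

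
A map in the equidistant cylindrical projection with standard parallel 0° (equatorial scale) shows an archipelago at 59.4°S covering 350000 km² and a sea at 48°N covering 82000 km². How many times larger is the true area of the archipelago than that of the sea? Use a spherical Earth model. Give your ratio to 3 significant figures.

On the plate carrée, areal scale = h·k = 1 × sec φ, so true area = apparent × cos φ.
True area of archipelago: 350000 × cos(59.4°) = 350000 × 0.5090 = 178200 km².
True area of sea: 82000 × cos(48°) = 82000 × 0.6691 = 54870 km².
Ratio = 178200 / 54870 ≈ 3.25.

3.25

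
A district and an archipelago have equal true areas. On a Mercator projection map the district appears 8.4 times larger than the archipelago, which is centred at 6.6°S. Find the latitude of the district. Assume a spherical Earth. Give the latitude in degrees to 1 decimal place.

For equal true areas on Mercator, apparent areas scale as sec²φ, so the ratio is cos²φ₂ / cos²φ₁.
cos²φ₂ / cos²φ₁ = 8.4  ⇒  cos φ₁ = cos 6.6° / √8.4 = 0.9934/2.898 = 0.3427.
φ₁ = arccos(0.3427) ≈ 70.0°.

70.0°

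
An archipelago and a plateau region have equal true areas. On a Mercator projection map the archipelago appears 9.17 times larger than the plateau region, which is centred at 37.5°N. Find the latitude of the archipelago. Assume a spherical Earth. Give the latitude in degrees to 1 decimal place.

74.8°

Mercator areal scale is sec²φ, so apparent-area ratio = sec²φ₁ / sec²φ₂ = cos²φ₂ / cos²φ₁.
cos²φ₂ / cos²φ₁ = 9.17  ⇒  cos φ₁ = cos 37.5° / √9.17 = 0.7934/3.028 = 0.2620.
φ₁ = arccos(0.2620) ≈ 74.8°.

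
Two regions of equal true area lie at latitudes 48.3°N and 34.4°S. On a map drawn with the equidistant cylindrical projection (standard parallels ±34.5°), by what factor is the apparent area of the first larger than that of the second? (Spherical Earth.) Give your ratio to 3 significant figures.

1.24

The equidistant cylindrical projection with φ₀ = 34.5° has h = 1 (meridians true) and k = cos φ₀ / cos φ along parallels.
Areal scale at 48.3°: h·k = 1.000 × 1.239 = 1.239.
Areal scale at 34.4°: h·k = 1.000 × 0.9988 = 0.9988.
Ratio = 1.239/0.9988 ≈ 1.24.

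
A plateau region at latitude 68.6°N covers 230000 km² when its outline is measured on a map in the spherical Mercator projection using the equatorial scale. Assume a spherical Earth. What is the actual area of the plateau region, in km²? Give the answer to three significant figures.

Mercator is conformal, so the point scale is isotropic: h = k = sec φ = 1/cos φ.
Areal scale = k² = sec²φ = 1/cos²(68.6°) = 1/0.3649² = 7.511.
True area = apparent / (areal scale) = 230000 / 7.511 ≈ 30600 km².

30600 km²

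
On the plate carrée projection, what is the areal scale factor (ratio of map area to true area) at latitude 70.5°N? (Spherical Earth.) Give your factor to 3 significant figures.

Plate carrée maps x = Rλ, y = Rφ. The meridian scale is h = 1 and the parallel scale is k = 1/cos φ = sec φ.
Areal scale = h·k = 1 × sec φ; at 70.5°, h = 1.000, k = 2.996, so h·k = 2.996.

3.00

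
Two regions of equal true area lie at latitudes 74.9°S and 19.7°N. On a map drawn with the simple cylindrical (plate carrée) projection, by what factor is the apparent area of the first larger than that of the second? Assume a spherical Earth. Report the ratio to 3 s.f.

3.61

In the plate carrée (x = Rλ, y = Rφ), meridians are true-scale (h = 1) and parallels are stretched by k = sec φ.
Areal scale at 74.9°: h·k = 1.000 × 3.839 = 3.839.
Areal scale at 19.7°: h·k = 1.000 × 1.062 = 1.062.
Ratio = 3.839/1.062 ≈ 3.61.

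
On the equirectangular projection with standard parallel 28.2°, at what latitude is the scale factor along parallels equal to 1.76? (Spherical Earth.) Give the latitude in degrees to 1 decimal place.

60.0°

The equidistant cylindrical projection with φ₀ = 28.2° has h = 1 (meridians true) and k = cos φ₀ / cos φ along parallels.
k = cos φ₀ / cos φ = 1.76  ⇒  cos φ = cos 28.2° / 1.76 = 0.5007.
φ = arccos(0.5007) ≈ 60.0°.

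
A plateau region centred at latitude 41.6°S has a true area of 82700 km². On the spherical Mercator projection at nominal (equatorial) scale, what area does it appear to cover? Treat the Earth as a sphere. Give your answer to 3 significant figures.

The Mercator projection is conformal; its linear scale factor is the same in every direction and equals sec φ = 1/cos φ.
Areal scale = k² = sec²φ = 1/cos²(41.6°) = 1/0.7478² = 1.788.
Apparent area = 82700 × 1.788 ≈ 148000 km².

148000 km²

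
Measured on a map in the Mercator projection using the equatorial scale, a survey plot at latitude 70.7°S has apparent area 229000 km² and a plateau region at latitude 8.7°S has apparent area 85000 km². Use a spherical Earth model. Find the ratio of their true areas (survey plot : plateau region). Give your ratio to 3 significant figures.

0.301

Since Mercator area scale is 1/cos²φ, the true area equals the apparent area multiplied by cos²φ.
True area of survey plot: 229000 × cos²(70.7°) = 229000 × 0.1092 = 25020 km².
True area of plateau region: 85000 × cos²(8.7°) = 85000 × 0.9771 = 83060 km².
Ratio = 25020 / 83060 ≈ 0.301.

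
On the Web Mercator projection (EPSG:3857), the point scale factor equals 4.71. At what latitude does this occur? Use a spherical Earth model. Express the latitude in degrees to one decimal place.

Mercator scale is k = sec φ = 1/cos φ.
1/cos φ = 4.71  ⇒  cos φ = 0.2123  ⇒  φ = arccos(0.2123) ≈ 77.7°.

77.7°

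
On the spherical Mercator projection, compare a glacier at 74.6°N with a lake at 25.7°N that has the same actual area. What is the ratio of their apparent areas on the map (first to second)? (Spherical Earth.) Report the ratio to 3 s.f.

Mercator areal scale is sec²φ.
At 74.6°: sec²(74.6°) = 1/0.2656² = 14.18.
At 25.7°: sec²(25.7°) = 1/0.9011² = 1.232.
Ratio = 14.18/1.232 = cos²(25.7°)/cos²(74.6°) ≈ 11.5.

11.5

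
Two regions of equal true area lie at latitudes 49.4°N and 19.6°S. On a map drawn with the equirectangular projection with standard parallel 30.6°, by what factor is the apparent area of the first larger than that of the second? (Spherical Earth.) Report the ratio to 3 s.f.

1.45

In the equirectangular projection with standard parallel φ₀ = 30.6° (x = Rλ cos φ₀, y = Rφ), meridians are true-scale (h = 1) and the parallel scale is k = cos φ₀ / cos φ.
Areal scale at 49.4°: h·k = 1.000 × 1.323 = 1.323.
Areal scale at 19.6°: h·k = 1.000 × 0.9137 = 0.9137.
Ratio = 1.323/0.9137 ≈ 1.45.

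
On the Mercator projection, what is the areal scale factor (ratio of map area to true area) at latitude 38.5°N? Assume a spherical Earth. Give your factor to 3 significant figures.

1.63

The Mercator projection is conformal; its linear scale factor is the same in every direction and equals sec φ = 1/cos φ.
Areal scale = k² = sec²φ = 1/cos²(38.5°) = 1/0.7826² = 1.633.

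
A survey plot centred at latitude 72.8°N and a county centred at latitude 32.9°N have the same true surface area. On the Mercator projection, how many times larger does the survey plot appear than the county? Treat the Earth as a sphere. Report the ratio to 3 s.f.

8.06

Mercator is conformal with k = sec φ, so areal scale = k² = sec²φ.
At 72.8°: sec²(72.8°) = 1/0.2957² = 11.44.
At 32.9°: sec²(32.9°) = 1/0.8396² = 1.419.
Ratio = 11.44/1.419 = cos²(32.9°)/cos²(72.8°) ≈ 8.06.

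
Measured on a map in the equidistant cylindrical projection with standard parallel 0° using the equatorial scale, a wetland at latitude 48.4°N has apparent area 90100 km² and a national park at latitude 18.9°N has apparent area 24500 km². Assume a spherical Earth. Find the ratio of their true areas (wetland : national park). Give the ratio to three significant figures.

2.58

Plate carrée has h = 1 and k = sec φ, giving areal scale sec φ; true area = (apparent area) · cos φ.
True area of wetland: 90100 × cos(48.4°) = 90100 × 0.6639 = 59820 km².
True area of national park: 24500 × cos(18.9°) = 24500 × 0.9461 = 23180 km².
Ratio = 59820 / 23180 ≈ 2.58.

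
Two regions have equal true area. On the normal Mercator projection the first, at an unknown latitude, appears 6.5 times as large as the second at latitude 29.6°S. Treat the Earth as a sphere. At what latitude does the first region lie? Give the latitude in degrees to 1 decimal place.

Mercator areal scale is sec²φ, so apparent-area ratio = sec²φ₁ / sec²φ₂ = cos²φ₂ / cos²φ₁.
cos²φ₂ / cos²φ₁ = 6.5  ⇒  cos φ₁ = cos 29.6° / √6.5 = 0.8695/2.550 = 0.3410.
φ₁ = arccos(0.3410) ≈ 70.1°.

70.1°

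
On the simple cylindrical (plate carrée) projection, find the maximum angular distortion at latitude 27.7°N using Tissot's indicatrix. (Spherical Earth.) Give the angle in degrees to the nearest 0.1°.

For the equirectangular projection with φ₀ = 0 (plate carrée), h = 1 along meridians and k = sec φ along parallels.
At 27.7°: h = 1.000, k = 1.129; principal scales a = 1.129, b = 1.000.
sin(ω/2) = (a − b)/(a + b) = 0.1294/2.129 = 0.06079, so ω = 2 arcsin(0.06079) ≈ 7.0°.

7.0°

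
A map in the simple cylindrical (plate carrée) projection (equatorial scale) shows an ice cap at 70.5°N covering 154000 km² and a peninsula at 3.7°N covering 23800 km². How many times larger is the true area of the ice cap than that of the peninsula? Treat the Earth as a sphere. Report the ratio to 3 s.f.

Plate carrée has h = 1 and k = sec φ, giving areal scale sec φ; true area = (apparent area) · cos φ.
True area of ice cap: 154000 × cos(70.5°) = 154000 × 0.3338 = 51410 km².
True area of peninsula: 23800 × cos(3.7°) = 23800 × 0.9979 = 23750 km².
Ratio = 51410 / 23750 ≈ 2.16.

2.16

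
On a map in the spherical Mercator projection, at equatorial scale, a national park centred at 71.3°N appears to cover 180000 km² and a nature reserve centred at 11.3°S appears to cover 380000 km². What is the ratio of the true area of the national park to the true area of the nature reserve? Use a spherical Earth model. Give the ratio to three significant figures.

0.0506

Mercator's areal exaggeration is sec²φ; hence true area = (apparent area) · cos²φ.
True area of national park: 180000 × cos²(71.3°) = 180000 × 0.1028 = 18500 km².
True area of nature reserve: 380000 × cos²(11.3°) = 380000 × 0.9616 = 365400 km².
Ratio = 18500 / 365400 ≈ 0.0506.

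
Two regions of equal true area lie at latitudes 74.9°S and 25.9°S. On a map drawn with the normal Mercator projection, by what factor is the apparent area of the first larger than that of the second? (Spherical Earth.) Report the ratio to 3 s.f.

Mercator is conformal with k = sec φ, so areal scale = k² = sec²φ.
At 74.9°: sec²(74.9°) = 1/0.2605² = 14.74.
At 25.9°: sec²(25.9°) = 1/0.8996² = 1.236.
Ratio = 14.74/1.236 = cos²(25.9°)/cos²(74.9°) ≈ 11.9.

11.9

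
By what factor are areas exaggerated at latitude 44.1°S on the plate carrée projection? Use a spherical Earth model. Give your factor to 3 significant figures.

1.39

For the equirectangular projection with φ₀ = 0 (plate carrée), h = 1 along meridians and k = sec φ along parallels.
Areal scale = h·k = 1 × sec φ; at 44.1°, h = 1.000, k = 1.393, so h·k = 1.393.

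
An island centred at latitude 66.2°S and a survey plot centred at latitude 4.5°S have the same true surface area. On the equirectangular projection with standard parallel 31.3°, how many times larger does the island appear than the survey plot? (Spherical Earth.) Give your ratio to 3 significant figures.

In the equirectangular projection with standard parallel φ₀ = 31.3° (x = Rλ cos φ₀, y = Rφ), meridians are true-scale (h = 1) and the parallel scale is k = cos φ₀ / cos φ.
Areal scale at 66.2°: h·k = 1.000 × 2.117 = 2.117.
Areal scale at 4.5°: h·k = 1.000 × 0.8571 = 0.8571.
Ratio = 2.117/0.8571 ≈ 2.47.

2.47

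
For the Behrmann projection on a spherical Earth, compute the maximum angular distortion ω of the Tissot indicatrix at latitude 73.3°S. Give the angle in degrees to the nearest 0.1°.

106.6°

The Behrmann projection is cylindrical equal-area with φ₀ = 30°. A cylindrical equal-area projection with standard parallel φ₀ has meridian scale h = cos φ / cos φ₀ and parallel scale k = cos φ₀ / cos φ (so areas are preserved, h·k = 1).
At 73.3°: h = 0.3318, k = 3.014; principal scales a = 3.014, b = 0.3318.
sin(ω/2) = (a − b)/(a + b) = 2.682/3.346 = 0.8016, so ω = 2 arcsin(0.8016) ≈ 106.6°.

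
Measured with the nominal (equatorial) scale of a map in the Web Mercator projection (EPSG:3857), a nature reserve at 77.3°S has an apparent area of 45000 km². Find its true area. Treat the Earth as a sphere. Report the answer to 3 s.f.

2170 km²

For Mercator, h = k = sec φ (a conformal cylindrical projection has a single point scale, 1/cos φ).
Areal scale = k² = sec²φ = 1/cos²(77.3°) = 1/0.2198² = 20.69.
True area = apparent / (areal scale) = 45000 / 20.69 ≈ 2170 km².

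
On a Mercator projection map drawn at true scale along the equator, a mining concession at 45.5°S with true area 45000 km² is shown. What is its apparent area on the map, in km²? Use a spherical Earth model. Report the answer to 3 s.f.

For Mercator, h = k = sec φ (a conformal cylindrical projection has a single point scale, 1/cos φ).
Areal scale = k² = sec²φ = 1/cos²(45.5°) = 1/0.7009² = 2.036.
Apparent area = 45000 × 2.036 ≈ 91600 km².

91600 km²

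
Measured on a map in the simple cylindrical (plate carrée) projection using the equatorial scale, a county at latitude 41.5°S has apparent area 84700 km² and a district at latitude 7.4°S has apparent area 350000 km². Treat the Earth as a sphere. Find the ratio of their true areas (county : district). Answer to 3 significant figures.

0.183

On the plate carrée, areal scale = h·k = 1 × sec φ, so true area = apparent × cos φ.
True area of county: 84700 × cos(41.5°) = 84700 × 0.7490 = 63440 km².
True area of district: 350000 × cos(7.4°) = 350000 × 0.9917 = 347100 km².
Ratio = 63440 / 347100 ≈ 0.183.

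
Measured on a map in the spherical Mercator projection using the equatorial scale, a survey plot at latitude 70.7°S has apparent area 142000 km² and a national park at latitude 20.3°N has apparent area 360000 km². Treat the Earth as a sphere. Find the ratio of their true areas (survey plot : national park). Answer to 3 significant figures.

0.0490

Mercator's areal exaggeration is sec²φ; hence true area = (apparent area) · cos²φ.
True area of survey plot: 142000 × cos²(70.7°) = 142000 × 0.1092 = 15510 km².
True area of national park: 360000 × cos²(20.3°) = 360000 × 0.8796 = 316700 km².
Ratio = 15510 / 316700 ≈ 0.0490.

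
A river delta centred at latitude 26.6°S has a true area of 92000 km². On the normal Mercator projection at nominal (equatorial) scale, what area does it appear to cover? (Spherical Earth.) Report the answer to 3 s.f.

Mercator is conformal, so the point scale is isotropic: h = k = sec φ = 1/cos φ.
Areal scale = k² = sec²φ = 1/cos²(26.6°) = 1/0.8942² = 1.251.
Apparent area = 92000 × 1.251 ≈ 115000 km².

115000 km²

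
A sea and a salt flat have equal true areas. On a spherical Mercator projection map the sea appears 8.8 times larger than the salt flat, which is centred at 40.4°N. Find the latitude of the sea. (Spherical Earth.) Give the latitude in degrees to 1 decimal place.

Mercator areal scale is sec²φ, so apparent-area ratio = sec²φ₁ / sec²φ₂ = cos²φ₂ / cos²φ₁.
cos²φ₂ / cos²φ₁ = 8.8  ⇒  cos φ₁ = cos 40.4° / √8.8 = 0.7615/2.966 = 0.2567.
φ₁ = arccos(0.2567) ≈ 75.1°.

75.1°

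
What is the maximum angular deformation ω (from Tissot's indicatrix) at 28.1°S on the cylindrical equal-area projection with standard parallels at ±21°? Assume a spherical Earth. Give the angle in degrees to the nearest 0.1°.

For cylindrical equal-area with standard parallel φ₀, h = cos φ / cos φ₀ and k = cos φ₀ / cos φ, so h·k = 1.
At 28.1°: h = 0.9449, k = 1.058; principal scales a = 1.058, b = 0.9449.
sin(ω/2) = (a − b)/(a + b) = 0.1134/2.003 = 0.05663, so ω = 2 arcsin(0.05663) ≈ 6.5°.

6.5°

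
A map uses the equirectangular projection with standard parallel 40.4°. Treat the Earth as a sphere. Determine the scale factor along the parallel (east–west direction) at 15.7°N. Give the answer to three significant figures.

0.791

In the equirectangular projection with standard parallel φ₀ = 40.4° (x = Rλ cos φ₀, y = Rφ), meridians are true-scale (h = 1) and the parallel scale is k = cos φ₀ / cos φ.
k = cos 40.4° / cos 15.7° = 0.7615/0.9627 = 0.7911.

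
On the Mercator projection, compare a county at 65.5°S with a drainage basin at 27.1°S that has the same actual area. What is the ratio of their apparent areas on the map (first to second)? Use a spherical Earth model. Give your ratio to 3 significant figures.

4.61

Mercator areal scale is sec²φ.
At 65.5°: sec²(65.5°) = 1/0.4147² = 5.815.
At 27.1°: sec²(27.1°) = 1/0.8902² = 1.262.
Ratio = 5.815/1.262 = cos²(27.1°)/cos²(65.5°) ≈ 4.61.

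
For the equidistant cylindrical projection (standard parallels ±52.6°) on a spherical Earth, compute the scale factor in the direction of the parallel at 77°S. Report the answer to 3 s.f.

2.70

The equidistant cylindrical projection with φ₀ = 52.6° has h = 1 (meridians true) and k = cos φ₀ / cos φ along parallels.
k = cos 52.6° / cos 77° = 0.6074/0.2250 = 2.700.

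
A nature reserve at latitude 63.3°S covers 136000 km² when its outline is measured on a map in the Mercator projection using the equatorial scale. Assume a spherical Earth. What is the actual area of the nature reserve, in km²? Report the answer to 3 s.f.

27500 km²

The Mercator projection is conformal; its linear scale factor is the same in every direction and equals sec φ = 1/cos φ.
Areal scale = k² = sec²φ = 1/cos²(63.3°) = 1/0.4493² = 4.953.
True area = apparent / (areal scale) = 136000 / 4.953 ≈ 27500 km².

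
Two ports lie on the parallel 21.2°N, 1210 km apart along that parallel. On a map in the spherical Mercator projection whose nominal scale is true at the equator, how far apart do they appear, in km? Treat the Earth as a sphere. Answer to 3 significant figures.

For Mercator, h = k = sec φ (a conformal cylindrical projection has a single point scale, 1/cos φ).
Along the parallel, k = sec 21.2° = 1/0.9323 = 1.073.
Map distance = 1210 × 1.073 ≈ 1300 km.

1300 km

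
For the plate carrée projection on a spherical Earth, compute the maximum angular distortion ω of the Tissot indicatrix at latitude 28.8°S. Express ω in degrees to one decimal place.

Plate carrée maps x = Rλ, y = Rφ. The meridian scale is h = 1 and the parallel scale is k = 1/cos φ = sec φ.
At 28.8°: h = 1.000, k = 1.141; principal scales a = 1.141, b = 1.000.
sin(ω/2) = (a − b)/(a + b) = 0.1412/2.141 = 0.06592, so ω = 2 arcsin(0.06592) ≈ 7.6°.

7.6°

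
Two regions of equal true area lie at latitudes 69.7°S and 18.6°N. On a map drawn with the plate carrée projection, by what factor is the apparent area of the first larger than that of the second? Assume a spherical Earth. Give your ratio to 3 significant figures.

2.73

For the equirectangular projection with φ₀ = 0 (plate carrée), h = 1 along meridians and k = sec φ along parallels.
Areal scale at 69.7°: h·k = 1.000 × 2.882 = 2.882.
Areal scale at 18.6°: h·k = 1.000 × 1.055 = 1.055.
Ratio = 2.882/1.055 ≈ 2.73.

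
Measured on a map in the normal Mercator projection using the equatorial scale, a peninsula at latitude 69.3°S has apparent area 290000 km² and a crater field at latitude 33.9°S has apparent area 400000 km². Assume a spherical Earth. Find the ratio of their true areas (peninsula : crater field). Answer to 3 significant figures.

On Mercator the areal scale is sec²φ, so true area = apparent × cos²φ.
True area of peninsula: 290000 × cos²(69.3°) = 290000 × 0.1249 = 36230 km².
True area of crater field: 400000 × cos²(33.9°) = 400000 × 0.6889 = 275600 km².
Ratio = 36230 / 275600 ≈ 0.131.

0.131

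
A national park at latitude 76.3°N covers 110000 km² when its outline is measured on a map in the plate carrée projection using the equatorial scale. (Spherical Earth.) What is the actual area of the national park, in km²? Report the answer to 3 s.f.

In the plate carrée (x = Rλ, y = Rφ), meridians are true-scale (h = 1) and parallels are stretched by k = sec φ.
Areal scale = h·k = 1 × sec φ; at 76.3°, h = 1.000, k = 4.222, so h·k = 4.222.
True area = apparent / (areal scale) = 110000 / 4.222 ≈ 26100 km².

26100 km²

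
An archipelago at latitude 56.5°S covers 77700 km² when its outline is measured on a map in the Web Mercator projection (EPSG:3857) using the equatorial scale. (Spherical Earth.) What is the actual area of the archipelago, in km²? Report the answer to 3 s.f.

23700 km²

Mercator is conformal, so the point scale is isotropic: h = k = sec φ = 1/cos φ.
Areal scale = k² = sec²φ = 1/cos²(56.5°) = 1/0.5519² = 3.283.
True area = apparent / (areal scale) = 77700 / 3.283 ≈ 23700 km².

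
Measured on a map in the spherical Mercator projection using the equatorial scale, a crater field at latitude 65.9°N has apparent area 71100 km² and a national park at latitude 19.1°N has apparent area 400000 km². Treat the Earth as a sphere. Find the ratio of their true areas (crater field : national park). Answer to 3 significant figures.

Since Mercator area scale is 1/cos²φ, the true area equals the apparent area multiplied by cos²φ.
True area of crater field: 71100 × cos²(65.9°) = 71100 × 0.1667 = 11850 km².
True area of national park: 400000 × cos²(19.1°) = 400000 × 0.8929 = 357200 km².
Ratio = 11850 / 357200 ≈ 0.0332.

0.0332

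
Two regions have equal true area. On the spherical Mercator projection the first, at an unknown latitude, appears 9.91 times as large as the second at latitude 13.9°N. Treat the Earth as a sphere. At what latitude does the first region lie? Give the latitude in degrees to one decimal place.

For equal true areas on Mercator, apparent areas scale as sec²φ, so the ratio is cos²φ₂ / cos²φ₁.
cos²φ₂ / cos²φ₁ = 9.91  ⇒  cos φ₁ = cos 13.9° / √9.91 = 0.9707/3.148 = 0.3084.
φ₁ = arccos(0.3084) ≈ 72.0°.

72.0°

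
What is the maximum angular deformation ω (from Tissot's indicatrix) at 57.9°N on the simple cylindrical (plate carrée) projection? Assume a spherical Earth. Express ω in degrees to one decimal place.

35.6°

For the equirectangular projection with φ₀ = 0 (plate carrée), h = 1 along meridians and k = sec φ along parallels.
At 57.9°: h = 1.000, k = 1.882; principal scales a = 1.882, b = 1.000.
sin(ω/2) = (a − b)/(a + b) = 0.8818/2.882 = 0.3060, so ω = 2 arcsin(0.3060) ≈ 35.6°.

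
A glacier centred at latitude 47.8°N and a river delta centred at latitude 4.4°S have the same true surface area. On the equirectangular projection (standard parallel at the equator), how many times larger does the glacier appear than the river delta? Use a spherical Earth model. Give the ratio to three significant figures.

Plate carrée maps x = Rλ, y = Rφ. The meridian scale is h = 1 and the parallel scale is k = 1/cos φ = sec φ.
Areal scale at 47.8°: h·k = 1.000 × 1.489 = 1.489.
Areal scale at 4.4°: h·k = 1.000 × 1.003 = 1.003.
Ratio = 1.489/1.003 ≈ 1.48.

1.48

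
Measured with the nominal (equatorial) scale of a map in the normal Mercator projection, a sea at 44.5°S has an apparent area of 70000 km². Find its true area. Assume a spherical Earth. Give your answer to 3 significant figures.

For Mercator, h = k = sec φ (a conformal cylindrical projection has a single point scale, 1/cos φ).
Areal scale = k² = sec²φ = 1/cos²(44.5°) = 1/0.7133² = 1.966.
True area = apparent / (areal scale) = 70000 / 1.966 ≈ 35600 km².

35600 km²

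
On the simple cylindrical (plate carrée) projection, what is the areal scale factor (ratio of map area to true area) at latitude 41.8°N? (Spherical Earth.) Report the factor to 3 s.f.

Plate carrée maps x = Rλ, y = Rφ. The meridian scale is h = 1 and the parallel scale is k = 1/cos φ = sec φ.
Areal scale = h·k = 1 × sec φ; at 41.8°, h = 1.000, k = 1.341, so h·k = 1.341.

1.34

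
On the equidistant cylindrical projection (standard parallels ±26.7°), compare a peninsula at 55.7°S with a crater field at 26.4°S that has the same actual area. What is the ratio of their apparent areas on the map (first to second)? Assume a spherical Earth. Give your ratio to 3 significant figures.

With standard parallel φ₀ = 26.7°, the equirectangular projection gives x = Rλ cos φ₀, y = Rφ, so h = 1 and k = cos 26.7° / cos φ.
Areal scale at 55.7°: h·k = 1.000 × 1.585 = 1.585.
Areal scale at 26.4°: h·k = 1.000 × 0.9974 = 0.9974.
Ratio = 1.585/0.9974 ≈ 1.59.

1.59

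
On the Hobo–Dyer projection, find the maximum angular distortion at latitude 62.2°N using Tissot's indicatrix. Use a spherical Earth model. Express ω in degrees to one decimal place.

58.2°

Hobo–Dyer is a cylindrical equal-area projection with standard parallels at ±37.5°. For cylindrical equal-area with standard parallel φ₀, h = cos φ / cos φ₀ and k = cos φ₀ / cos φ, so h·k = 1.
At 62.2°: h = 0.5879, k = 1.701; principal scales a = 1.701, b = 0.5879.
sin(ω/2) = (a − b)/(a + b) = 1.113/2.289 = 0.4863, so ω = 2 arcsin(0.4863) ≈ 58.2°.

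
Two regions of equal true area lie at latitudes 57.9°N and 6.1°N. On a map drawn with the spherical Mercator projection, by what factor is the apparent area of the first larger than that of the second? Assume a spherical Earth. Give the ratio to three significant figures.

3.50

On Mercator, area is exaggerated by sec²φ = 1/cos²φ.
At 57.9°: sec²(57.9°) = 1/0.5314² = 3.541.
At 6.1°: sec²(6.1°) = 1/0.9943² = 1.011.
Ratio = 3.541/1.011 = cos²(6.1°)/cos²(57.9°) ≈ 3.50.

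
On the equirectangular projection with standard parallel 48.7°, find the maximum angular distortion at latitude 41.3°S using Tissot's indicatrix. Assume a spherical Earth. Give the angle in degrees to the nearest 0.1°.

In the equirectangular projection with standard parallel φ₀ = 48.7° (x = Rλ cos φ₀, y = Rφ), meridians are true-scale (h = 1) and the parallel scale is k = cos φ₀ / cos φ.
At 41.3°: h = 1.000, k = 0.8785; principal scales a = 1.000, b = 0.8785.
sin(ω/2) = (a − b)/(a + b) = 0.1215/1.879 = 0.06467, so ω = 2 arcsin(0.06467) ≈ 7.4°.

7.4°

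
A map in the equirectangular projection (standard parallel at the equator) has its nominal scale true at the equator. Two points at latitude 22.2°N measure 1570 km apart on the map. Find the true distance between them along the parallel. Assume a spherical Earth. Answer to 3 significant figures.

1450 km

Plate carrée maps x = Rλ, y = Rφ. The meridian scale is h = 1 and the parallel scale is k = 1/cos φ = sec φ.
Along the parallel at 22.2°, map distances are exaggerated by k = sec 22.2° = 1.080.
True distance = 1570 / 1.080 = 1570 × cos 22.2° ≈ 1450 km.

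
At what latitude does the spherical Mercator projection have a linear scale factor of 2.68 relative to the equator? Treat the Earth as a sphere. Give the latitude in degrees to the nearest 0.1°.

68.1°

Mercator scale is k = sec φ = 1/cos φ.
1/cos φ = 2.68  ⇒  cos φ = 0.3731  ⇒  φ = arccos(0.3731) ≈ 68.1°.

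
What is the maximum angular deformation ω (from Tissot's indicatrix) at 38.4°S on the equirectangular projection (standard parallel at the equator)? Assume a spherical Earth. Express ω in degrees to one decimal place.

13.9°

Plate carrée maps x = Rλ, y = Rφ. The meridian scale is h = 1 and the parallel scale is k = 1/cos φ = sec φ.
At 38.4°: h = 1.000, k = 1.276; principal scales a = 1.276, b = 1.000.
sin(ω/2) = (a − b)/(a + b) = 0.2760/2.276 = 0.1213, so ω = 2 arcsin(0.1213) ≈ 13.9°.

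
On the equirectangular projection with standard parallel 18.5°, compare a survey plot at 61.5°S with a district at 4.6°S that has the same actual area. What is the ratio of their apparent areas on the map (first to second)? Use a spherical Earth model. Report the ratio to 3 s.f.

2.09

In the equirectangular projection with standard parallel φ₀ = 18.5° (x = Rλ cos φ₀, y = Rφ), meridians are true-scale (h = 1) and the parallel scale is k = cos φ₀ / cos φ.
Areal scale at 61.5°: h·k = 1.000 × 1.987 = 1.987.
Areal scale at 4.6°: h·k = 1.000 × 0.9514 = 0.9514.
Ratio = 1.987/0.9514 ≈ 2.09.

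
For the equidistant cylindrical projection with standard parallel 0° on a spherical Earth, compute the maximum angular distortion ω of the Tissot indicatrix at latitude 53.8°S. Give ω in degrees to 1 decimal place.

29.8°

Plate carrée maps x = Rλ, y = Rφ. The meridian scale is h = 1 and the parallel scale is k = 1/cos φ = sec φ.
At 53.8°: h = 1.000, k = 1.693; principal scales a = 1.693, b = 1.000.
sin(ω/2) = (a − b)/(a + b) = 0.6932/2.693 = 0.2574, so ω = 2 arcsin(0.2574) ≈ 29.8°.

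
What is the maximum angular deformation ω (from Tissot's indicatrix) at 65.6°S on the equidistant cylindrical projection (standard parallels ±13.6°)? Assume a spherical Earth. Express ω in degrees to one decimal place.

With standard parallel φ₀ = 13.6°, the equirectangular projection gives x = Rλ cos φ₀, y = Rφ, so h = 1 and k = cos 13.6° / cos φ.
At 65.6°: h = 1.000, k = 2.353; principal scales a = 2.353, b = 1.000.
sin(ω/2) = (a − b)/(a + b) = 1.353/3.353 = 0.4035, so ω = 2 arcsin(0.4035) ≈ 47.6°.

47.6°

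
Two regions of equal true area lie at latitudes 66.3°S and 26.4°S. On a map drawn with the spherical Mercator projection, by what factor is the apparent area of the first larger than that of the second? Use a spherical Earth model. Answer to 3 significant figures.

4.97

Mercator areal scale is sec²φ.
At 66.3°: sec²(66.3°) = 1/0.4019² = 6.190.
At 26.4°: sec²(26.4°) = 1/0.8957² = 1.246.
Ratio = 6.190/1.246 = cos²(26.4°)/cos²(66.3°) ≈ 4.97.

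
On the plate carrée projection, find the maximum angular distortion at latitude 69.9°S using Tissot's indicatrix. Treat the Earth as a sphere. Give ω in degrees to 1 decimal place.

In the plate carrée (x = Rλ, y = Rφ), meridians are true-scale (h = 1) and parallels are stretched by k = sec φ.
At 69.9°: h = 1.000, k = 2.910; principal scales a = 2.910, b = 1.000.
sin(ω/2) = (a − b)/(a + b) = 1.910/3.910 = 0.4885, so ω = 2 arcsin(0.4885) ≈ 58.5°.

58.5°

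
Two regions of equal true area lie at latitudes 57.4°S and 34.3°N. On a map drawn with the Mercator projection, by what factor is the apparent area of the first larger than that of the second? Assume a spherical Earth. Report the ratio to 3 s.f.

On Mercator, area is exaggerated by sec²φ = 1/cos²φ.
At 57.4°: sec²(57.4°) = 1/0.5388² = 3.445.
At 34.3°: sec²(34.3°) = 1/0.8261² = 1.465.
Ratio = 3.445/1.465 = cos²(34.3°)/cos²(57.4°) ≈ 2.35.

2.35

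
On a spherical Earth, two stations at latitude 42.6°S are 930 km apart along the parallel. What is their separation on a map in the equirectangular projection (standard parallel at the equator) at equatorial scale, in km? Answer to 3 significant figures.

For the equirectangular projection with φ₀ = 0 (plate carrée), h = 1 along meridians and k = sec φ along parallels.
Along the parallel, k = sec 42.6° = 1/0.7361 = 1.359.
Map distance = 930 × 1.359 ≈ 1260 km.

1260 km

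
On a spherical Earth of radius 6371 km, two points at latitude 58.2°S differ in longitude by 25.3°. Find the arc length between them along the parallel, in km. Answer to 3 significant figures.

Arc length along a parallel = R cos φ · Δλ (with Δλ in radians).
= 6371 × cos 58.2° × (25.3° × π/180) = 6371 × 0.5270 × 0.4416 ≈ 1480 km.

1480 km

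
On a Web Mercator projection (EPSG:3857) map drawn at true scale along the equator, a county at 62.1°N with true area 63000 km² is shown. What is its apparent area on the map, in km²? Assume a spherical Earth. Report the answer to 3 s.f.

288000 km²

The Mercator projection is conformal; its linear scale factor is the same in every direction and equals sec φ = 1/cos φ.
Areal scale = k² = sec²φ = 1/cos²(62.1°) = 1/0.4679² = 4.567.
Apparent area = 63000 × 4.567 ≈ 288000 km².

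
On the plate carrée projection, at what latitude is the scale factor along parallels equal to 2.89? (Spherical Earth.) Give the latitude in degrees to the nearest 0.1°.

69.8°

Plate carrée: h = 1, k = sec φ along parallels.
sec φ = 2.89  ⇒  cos φ = 0.3460  ⇒  φ ≈ 69.8°.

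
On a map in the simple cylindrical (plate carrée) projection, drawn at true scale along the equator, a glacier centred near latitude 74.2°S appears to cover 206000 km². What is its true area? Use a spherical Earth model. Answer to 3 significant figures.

56100 km²

For the equirectangular projection with φ₀ = 0 (plate carrée), h = 1 along meridians and k = sec φ along parallels.
Areal scale = h·k = 1 × sec φ; at 74.2°, h = 1.000, k = 3.673, so h·k = 3.673.
True area = apparent / (areal scale) = 206000 / 3.673 ≈ 56100 km².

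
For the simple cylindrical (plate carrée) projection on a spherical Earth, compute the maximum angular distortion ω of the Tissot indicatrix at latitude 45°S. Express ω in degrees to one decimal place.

19.8°

Plate carrée maps x = Rλ, y = Rφ. The meridian scale is h = 1 and the parallel scale is k = 1/cos φ = sec φ.
At 45°: h = 1.000, k = 1.414; principal scales a = 1.414, b = 1.000.
sin(ω/2) = (a − b)/(a + b) = 0.4142/2.414 = 0.1716, so ω = 2 arcsin(0.1716) ≈ 19.8°.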